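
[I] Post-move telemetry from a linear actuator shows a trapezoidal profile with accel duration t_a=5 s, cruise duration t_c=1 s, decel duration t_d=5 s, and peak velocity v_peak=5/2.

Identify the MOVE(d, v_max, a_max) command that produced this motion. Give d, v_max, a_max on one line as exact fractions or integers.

a_max = (5/2)/5 = 1/2
d_a = ½·5/2·5 = 25/4; d_c = 5/2·1 = 5/2
d = 2·25/4 + 5/2 = 15
t_c = 1 > 0 → v_max = v_peak = 5/2

d=15 v_max=5/2 a_max=1/2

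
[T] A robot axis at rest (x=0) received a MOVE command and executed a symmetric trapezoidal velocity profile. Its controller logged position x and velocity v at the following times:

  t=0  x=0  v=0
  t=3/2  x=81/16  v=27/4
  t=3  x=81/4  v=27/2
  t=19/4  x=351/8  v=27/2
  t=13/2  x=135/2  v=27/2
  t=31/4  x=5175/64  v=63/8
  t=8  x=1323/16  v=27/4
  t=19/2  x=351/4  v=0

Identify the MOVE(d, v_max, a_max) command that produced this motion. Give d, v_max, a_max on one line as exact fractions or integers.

final state: t=19/2, x=351/4, v=0 → d = 351/4
a_max = (27/4−0)/(3/2−0) = 9/2
max v = 27/2 over t∈[3,13/2] → v_max = 27/2
check: 27/2·(3+7/2) = 351/4 ✓

d=351/4 v_max=27/2 a_max=9/2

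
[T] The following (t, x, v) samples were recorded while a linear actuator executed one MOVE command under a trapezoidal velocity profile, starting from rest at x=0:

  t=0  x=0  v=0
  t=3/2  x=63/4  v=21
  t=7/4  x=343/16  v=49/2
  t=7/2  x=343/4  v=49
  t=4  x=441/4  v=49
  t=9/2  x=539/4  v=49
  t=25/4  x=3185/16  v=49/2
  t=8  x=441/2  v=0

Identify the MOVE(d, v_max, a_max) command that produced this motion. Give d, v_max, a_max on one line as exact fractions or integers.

final state: t=8, x=441/2, v=0 → d = 441/2
a_max = (21−0)/(3/2−0) = 14
max v = 49 over t∈[7/2,9/2] → v_max = 49
check: 49·(7/2+1) = 441/2 ✓

d=441/2 v_max=49 a_max=14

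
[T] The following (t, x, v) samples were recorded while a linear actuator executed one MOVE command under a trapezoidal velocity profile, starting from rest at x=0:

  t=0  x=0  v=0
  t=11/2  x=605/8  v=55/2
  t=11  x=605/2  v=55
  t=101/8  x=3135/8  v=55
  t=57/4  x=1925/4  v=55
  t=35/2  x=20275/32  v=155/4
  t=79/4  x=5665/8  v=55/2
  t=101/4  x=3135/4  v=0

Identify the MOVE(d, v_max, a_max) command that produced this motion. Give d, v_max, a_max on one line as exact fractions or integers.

final state: t=101/4, x=3135/4, v=0 → d = 3135/4
a_max = (55/2−0)/(11/2−0) = 5
max v = 55 over t∈[11,57/4] → v_max = 55
check: 55·(11+13/4) = 3135/4 ✓

d=3135/4 v_max=55 a_max=5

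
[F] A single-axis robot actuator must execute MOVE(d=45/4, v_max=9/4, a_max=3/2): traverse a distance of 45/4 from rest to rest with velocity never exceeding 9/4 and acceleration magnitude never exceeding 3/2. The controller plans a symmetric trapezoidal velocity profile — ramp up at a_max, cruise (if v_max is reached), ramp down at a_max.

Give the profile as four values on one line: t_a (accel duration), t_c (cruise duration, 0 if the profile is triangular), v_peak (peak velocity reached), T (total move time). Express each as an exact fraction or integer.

t_a=3/2 t_c=7/2 v_peak=9/4 T=13/2

(v_max)²/a_max = (9/4)²/(3/2) = 27/8
45/4 ≥ 27/8 ⇒ cruise phase
t_a = (9/4)/(3/2) = 3/2; v_peak = 9/4
d_cruise = 45/4 − 27/8 = 63/8; t_c = (63/8)/(9/4) = 7/2
T = 2·3/2 + 7/2 = 13/2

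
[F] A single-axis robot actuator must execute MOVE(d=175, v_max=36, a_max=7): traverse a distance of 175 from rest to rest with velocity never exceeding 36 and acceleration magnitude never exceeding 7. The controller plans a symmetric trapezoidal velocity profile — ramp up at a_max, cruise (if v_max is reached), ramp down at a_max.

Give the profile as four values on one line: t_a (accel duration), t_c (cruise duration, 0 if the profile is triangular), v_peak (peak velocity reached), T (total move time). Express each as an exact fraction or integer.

vₘ²/aₘ = 36²/7 = 1296/7
175 < 1296/7 → triangular
v_peak = √(175·7) = √1225 = 35
t_a = 35/7 = 5; t_c = 0
T = 2·5 = 10

t_a=5 t_c=0 v_peak=35 T=10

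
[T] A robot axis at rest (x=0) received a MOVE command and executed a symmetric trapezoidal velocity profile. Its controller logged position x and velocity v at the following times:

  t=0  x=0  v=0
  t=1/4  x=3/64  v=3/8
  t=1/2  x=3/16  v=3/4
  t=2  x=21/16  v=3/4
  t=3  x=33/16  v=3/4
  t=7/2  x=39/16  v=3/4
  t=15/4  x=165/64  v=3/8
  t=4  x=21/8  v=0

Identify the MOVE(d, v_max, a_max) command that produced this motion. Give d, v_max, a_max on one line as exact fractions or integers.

d=21/8 v_max=3/4 a_max=3/2

final state: t=4, x=21/8, v=0 → d = 21/8
a_max = (3/8−0)/(1/4−0) = 3/2
max v = 3/4 over t∈[1/2,7/2] → v_max = 3/4
check: 3/4·(1/2+3) = 21/8 ✓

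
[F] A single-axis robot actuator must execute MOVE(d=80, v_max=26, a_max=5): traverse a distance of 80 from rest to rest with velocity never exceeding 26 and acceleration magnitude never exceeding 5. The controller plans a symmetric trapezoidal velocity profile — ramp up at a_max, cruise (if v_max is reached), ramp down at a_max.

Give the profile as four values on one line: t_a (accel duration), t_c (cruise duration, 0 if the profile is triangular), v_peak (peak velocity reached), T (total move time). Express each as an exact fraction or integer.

vₘ²/aₘ = 26²/5 = 676/5
80 < 676/5 so t_c = 0
v_peak = √(80·5) = √400 = 20
t_a = 20/5 = 4; t_c = 0
T = 2·4 = 8

t_a=4 t_c=0 v_peak=20 T=8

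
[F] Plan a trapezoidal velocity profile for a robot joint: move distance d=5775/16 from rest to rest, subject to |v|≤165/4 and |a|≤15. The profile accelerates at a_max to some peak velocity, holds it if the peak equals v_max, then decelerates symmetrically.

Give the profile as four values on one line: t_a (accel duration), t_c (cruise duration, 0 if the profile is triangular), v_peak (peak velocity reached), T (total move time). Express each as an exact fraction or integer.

v_max²/a_max = (165/4)²/15 = 1815/16
5775/16 ≥ 1815/16 so v_max reached
t_a = (165/4)/15 = 11/4; v_peak = 165/4
d_cruise = 5775/16 − 1815/16 = 495/2; t_c = (495/2)/(165/4) = 6
T = 2·11/4 + 6 = 23/2

t_a=11/4 t_c=6 v_peak=165/4 T=23/2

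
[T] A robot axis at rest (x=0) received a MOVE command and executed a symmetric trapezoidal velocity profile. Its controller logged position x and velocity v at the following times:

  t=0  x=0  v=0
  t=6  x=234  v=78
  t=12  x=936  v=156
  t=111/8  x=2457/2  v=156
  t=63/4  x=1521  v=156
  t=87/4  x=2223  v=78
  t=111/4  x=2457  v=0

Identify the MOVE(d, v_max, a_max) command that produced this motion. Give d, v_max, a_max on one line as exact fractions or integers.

d=2457 v_max=156 a_max=13

final state: t=111/4, x=2457, v=0 → d = 2457
a_max = (78−0)/(6−0) = 13
max v = 156 over t∈[12,63/4] → v_max = 156
check: 156·(12+15/4) = 2457 ✓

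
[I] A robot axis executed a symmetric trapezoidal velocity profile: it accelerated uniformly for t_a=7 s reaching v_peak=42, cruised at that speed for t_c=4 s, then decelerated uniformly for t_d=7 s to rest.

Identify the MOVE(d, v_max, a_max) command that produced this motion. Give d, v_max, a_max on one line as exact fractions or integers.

a_max = 42/7 = 6
d_a = ½·42·7 = 147; d_c = 42·4 = 168
d = 2·147 + 168 = 462
t_c = 4 > 0 ⇒ limit active, v_max = 42

d=462 v_max=42 a_max=6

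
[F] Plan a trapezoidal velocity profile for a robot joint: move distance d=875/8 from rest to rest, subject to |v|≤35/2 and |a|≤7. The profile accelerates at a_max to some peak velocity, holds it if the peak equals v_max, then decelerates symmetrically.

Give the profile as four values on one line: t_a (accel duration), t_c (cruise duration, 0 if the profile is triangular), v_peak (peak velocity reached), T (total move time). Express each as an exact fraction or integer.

t_a=5/2 t_c=15/4 v_peak=35/2 T=35/4

vₘ²/aₘ = (35/2)²/7 = 175/4
875/8 ≥ 175/4 ⇒ cruise phase
t_a = (35/2)/7 = 5/2; v_peak = 35/2
d_cruise = 875/8 − 175/4 = 525/8; t_c = (525/8)/(35/2) = 15/4
T = 2·5/2 + 15/4 = 35/4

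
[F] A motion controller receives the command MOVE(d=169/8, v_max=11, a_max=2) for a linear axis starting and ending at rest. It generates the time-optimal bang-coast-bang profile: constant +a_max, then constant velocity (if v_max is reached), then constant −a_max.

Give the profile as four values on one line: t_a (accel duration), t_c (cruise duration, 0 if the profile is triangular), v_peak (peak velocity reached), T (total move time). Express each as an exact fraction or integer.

t_a=13/4 t_c=0 v_peak=13/2 T=13/2

v_max²/a_max = 11²/2 = 121/2
169/8 < 121/2 → triangular
v_peak = √(169/8·2) = √(169/4) = 13/2
t_a = (13/2)/2 = 13/4; t_c = 0
T = 2·13/4 = 13/2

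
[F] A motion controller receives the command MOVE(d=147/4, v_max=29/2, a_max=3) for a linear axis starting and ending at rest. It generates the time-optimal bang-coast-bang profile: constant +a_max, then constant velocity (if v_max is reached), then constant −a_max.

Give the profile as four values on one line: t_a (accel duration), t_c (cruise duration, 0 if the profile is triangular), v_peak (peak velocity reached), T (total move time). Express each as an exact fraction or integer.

v_max²/a_max = (29/2)²/3 = 841/12
147/4 < 841/12 ⇒ no cruise
v_peak = √(147/4·3) = √(441/4) = 21/2
t_a = (21/2)/3 = 7/2; t_c = 0
T = 2·7/2 = 7

t_a=7/2 t_c=0 v_peak=21/2 T=7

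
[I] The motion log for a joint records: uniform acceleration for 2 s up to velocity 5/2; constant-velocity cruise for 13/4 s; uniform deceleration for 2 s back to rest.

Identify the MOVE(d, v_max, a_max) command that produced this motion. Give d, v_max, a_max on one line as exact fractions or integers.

a_max = (5/2)/2 = 5/4
d_a = ½·5/2·2 = 5/2; d_c = 5/2·13/4 = 65/8
d = 2·5/2 + 65/8 = 105/8
t_c = 13/4 > 0 ⇒ limit active, v_max = 5/2

d=105/8 v_max=5/2 a_max=5/4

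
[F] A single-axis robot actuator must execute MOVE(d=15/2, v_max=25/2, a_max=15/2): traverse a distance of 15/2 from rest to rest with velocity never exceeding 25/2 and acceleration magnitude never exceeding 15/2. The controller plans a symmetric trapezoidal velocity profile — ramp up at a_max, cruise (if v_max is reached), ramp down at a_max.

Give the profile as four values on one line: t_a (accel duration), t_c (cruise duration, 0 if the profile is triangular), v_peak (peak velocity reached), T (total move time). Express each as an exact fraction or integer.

t_a=1 t_c=0 v_peak=15/2 T=2

(v_max)²/a_max = (25/2)²/(15/2) = 125/6
15/2 < 125/6 → triangular
v_peak = √(15/2·15/2) = √(225/4) = 15/2
t_a = (15/2)/(15/2) = 1; t_c = 0
T = 2·1 = 2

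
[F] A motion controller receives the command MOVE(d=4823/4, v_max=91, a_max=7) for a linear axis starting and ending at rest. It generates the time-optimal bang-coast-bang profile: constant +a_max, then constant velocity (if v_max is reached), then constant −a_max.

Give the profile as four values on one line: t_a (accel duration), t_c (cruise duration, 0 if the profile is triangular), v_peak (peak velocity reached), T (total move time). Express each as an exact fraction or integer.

t_a=13 t_c=1/4 v_peak=91 T=105/4

(v_max)²/a_max = 91²/7 = 1183
4823/4 ≥ 1183 so v_max reached
t_a = 91/7 = 13; v_peak = 91
d_cruise = 4823/4 − 1183 = 91/4; t_c = (91/4)/91 = 1/4
T = 2·13 + 1/4 = 105/4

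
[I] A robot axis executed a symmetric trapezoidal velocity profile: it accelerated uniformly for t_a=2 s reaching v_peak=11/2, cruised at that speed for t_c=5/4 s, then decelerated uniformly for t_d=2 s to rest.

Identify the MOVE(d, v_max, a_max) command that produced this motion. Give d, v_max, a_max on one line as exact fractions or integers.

d=143/8 v_max=11/2 a_max=11/4

a_max = (11/2)/2 = 11/4
d_a = ½·11/2·2 = 11/2; d_c = 11/2·5/4 = 55/8
d = 2·11/2 + 55/8 = 143/8
t_c = 5/4 > 0 → v_max = v_peak = 11/2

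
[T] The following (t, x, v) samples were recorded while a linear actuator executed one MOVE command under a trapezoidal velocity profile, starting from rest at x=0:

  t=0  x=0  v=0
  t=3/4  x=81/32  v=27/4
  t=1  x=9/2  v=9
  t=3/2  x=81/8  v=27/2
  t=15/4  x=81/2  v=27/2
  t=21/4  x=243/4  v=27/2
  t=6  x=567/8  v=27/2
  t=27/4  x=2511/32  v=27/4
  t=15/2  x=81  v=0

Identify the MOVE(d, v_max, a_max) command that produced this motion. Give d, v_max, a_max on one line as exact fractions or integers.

final state: t=15/2, x=81, v=0 → d = 81
a_max = (27/4−0)/(3/4−0) = 9
max v = 27/2 over t∈[3/2,6] → v_max = 27/2
check: 27/2·(3/2+9/2) = 81 ✓

d=81 v_max=27/2 a_max=9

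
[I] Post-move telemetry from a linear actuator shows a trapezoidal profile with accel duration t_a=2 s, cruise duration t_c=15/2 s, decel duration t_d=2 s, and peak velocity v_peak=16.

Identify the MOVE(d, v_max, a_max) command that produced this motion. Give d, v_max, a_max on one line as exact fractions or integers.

a_max = 16/2 = 8
d_a = ½·16·2 = 16; d_c = 16·15/2 = 120
d = 2·16 + 120 = 152
t_c = 15/2 > 0 so v_max = 16

d=152 v_max=16 a_max=8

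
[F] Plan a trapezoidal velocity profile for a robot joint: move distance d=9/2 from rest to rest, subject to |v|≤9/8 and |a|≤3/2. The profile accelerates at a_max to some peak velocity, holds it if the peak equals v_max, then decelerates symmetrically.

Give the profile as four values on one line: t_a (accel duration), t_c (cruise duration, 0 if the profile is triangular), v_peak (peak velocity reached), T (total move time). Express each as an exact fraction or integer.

t_a=3/4 t_c=13/4 v_peak=9/8 T=19/4

v_max²/a_max = (9/8)²/(3/2) = 27/32
9/2 ≥ 27/32 ⇒ cruise phase
t_a = (9/8)/(3/2) = 3/4; v_peak = 9/8
d_cruise = 9/2 − 27/32 = 117/32; t_c = (117/32)/(9/8) = 13/4
T = 2·3/4 + 13/4 = 19/4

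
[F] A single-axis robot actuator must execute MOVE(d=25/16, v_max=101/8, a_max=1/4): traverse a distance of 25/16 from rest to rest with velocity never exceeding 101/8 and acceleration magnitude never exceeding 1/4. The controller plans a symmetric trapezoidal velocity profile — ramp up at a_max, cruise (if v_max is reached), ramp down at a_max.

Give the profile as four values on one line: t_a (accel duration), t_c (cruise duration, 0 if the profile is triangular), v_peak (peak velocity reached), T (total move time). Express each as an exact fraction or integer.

t_a=5/2 t_c=0 v_peak=5/8 T=5

v_max²/a_max = (101/8)²/(1/4) = 10201/16
25/16 < 10201/16 → triangular
v_peak = √(25/16·1/4) = √(25/64) = 5/8
t_a = (5/8)/(1/4) = 5/2; t_c = 0
T = 2·5/2 = 5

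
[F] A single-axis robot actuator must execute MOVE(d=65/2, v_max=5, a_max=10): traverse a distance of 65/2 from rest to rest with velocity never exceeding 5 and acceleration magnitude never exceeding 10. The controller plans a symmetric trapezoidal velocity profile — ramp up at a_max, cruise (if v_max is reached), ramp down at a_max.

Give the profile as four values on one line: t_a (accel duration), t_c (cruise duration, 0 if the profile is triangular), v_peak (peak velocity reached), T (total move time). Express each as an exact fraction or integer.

vₘ²/aₘ = 5²/10 = 5/2
65/2 ≥ 5/2 → trapezoidal
t_a = 5/10 = 1/2; v_peak = 5
d_cruise = 65/2 − 5/2 = 30; t_c = 30/5 = 6
T = 2·1/2 + 6 = 7

t_a=1/2 t_c=6 v_peak=5 T=7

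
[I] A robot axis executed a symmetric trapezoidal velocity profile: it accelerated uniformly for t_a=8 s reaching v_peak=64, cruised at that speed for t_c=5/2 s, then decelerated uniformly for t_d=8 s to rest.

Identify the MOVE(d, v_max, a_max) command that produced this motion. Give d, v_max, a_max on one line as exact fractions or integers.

a_max = 64/8 = 8
d_a = ½·64·8 = 256; d_c = 64·5/2 = 160
d = 2·256 + 160 = 672
t_c = 5/2 > 0 → v_max = v_peak = 64

d=672 v_max=64 a_max=8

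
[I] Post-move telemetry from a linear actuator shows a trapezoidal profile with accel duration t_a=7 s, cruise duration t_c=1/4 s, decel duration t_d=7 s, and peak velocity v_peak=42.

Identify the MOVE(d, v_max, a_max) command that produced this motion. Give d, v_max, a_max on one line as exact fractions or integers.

a_max = 42/7 = 6
d_a = ½·42·7 = 147; d_c = 42·1/4 = 21/2
d = 2·147 + 21/2 = 609/2
t_c = 1/4 > 0 → v_max = v_peak = 42

d=609/2 v_max=42 a_max=6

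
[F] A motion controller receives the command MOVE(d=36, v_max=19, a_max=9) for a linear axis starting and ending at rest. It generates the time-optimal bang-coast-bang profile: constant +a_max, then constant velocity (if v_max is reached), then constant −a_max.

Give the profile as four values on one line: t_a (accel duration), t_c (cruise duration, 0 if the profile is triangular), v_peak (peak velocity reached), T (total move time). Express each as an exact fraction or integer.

vₘ²/aₘ = 19²/9 = 361/9
36 < 361/9 → triangular
v_peak = √(36·9) = √324 = 18
t_a = 18/9 = 2; t_c = 0
T = 2·2 = 4

t_a=2 t_c=0 v_peak=18 T=4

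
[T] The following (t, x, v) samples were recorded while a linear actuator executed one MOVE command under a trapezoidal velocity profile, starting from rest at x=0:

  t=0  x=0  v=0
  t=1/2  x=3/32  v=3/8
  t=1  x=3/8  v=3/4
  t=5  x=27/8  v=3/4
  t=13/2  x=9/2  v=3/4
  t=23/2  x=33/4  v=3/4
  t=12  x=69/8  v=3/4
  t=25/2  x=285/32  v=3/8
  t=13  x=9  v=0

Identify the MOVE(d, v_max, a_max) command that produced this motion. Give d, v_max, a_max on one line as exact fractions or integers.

d=9 v_max=3/4 a_max=3/4

final state: t=13, x=9, v=0 → d = 9
a_max = (3/8−0)/(1/2−0) = 3/4
max v = 3/4 over t∈[1,12] → v_max = 3/4
check: 3/4·(1+11) = 9 ✓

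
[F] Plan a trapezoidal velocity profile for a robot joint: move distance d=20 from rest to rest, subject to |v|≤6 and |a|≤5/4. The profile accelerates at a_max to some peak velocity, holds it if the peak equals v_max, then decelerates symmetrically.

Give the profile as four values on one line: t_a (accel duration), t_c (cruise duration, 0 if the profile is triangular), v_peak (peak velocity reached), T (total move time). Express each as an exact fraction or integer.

t_a=4 t_c=0 v_peak=5 T=8

v_max²/a_max = 6²/(5/4) = 144/5
20 < 144/5 ⇒ no cruise
v_peak = √(20·5/4) = √25 = 5
t_a = 5/(5/4) = 4; t_c = 0
T = 2·4 = 8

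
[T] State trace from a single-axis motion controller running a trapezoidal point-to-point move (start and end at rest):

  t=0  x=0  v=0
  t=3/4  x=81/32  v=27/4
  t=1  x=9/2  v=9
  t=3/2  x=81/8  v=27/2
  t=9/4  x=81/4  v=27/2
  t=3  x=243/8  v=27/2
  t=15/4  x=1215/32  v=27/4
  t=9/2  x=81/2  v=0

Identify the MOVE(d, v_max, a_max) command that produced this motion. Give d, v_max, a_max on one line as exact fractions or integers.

final state: t=9/2, x=81/2, v=0 → d = 81/2
a_max = (27/4−0)/(3/4−0) = 9
max v = 27/2 over t∈[3/2,3] → v_max = 27/2
check: 27/2·(3/2+3/2) = 81/2 ✓

d=81/2 v_max=27/2 a_max=9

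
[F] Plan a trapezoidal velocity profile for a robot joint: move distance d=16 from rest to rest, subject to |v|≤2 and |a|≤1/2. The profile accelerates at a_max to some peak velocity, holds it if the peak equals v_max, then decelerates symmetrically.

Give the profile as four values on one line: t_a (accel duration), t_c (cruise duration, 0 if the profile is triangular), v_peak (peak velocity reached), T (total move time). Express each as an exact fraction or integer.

t_a=4 t_c=4 v_peak=2 T=12

(v_max)²/a_max = 2²/(1/2) = 8
16 ≥ 8 → trapezoidal
t_a = 2/(1/2) = 4; v_peak = 2
d_cruise = 16 − 8 = 8; t_c = 8/2 = 4
T = 2·4 + 4 = 12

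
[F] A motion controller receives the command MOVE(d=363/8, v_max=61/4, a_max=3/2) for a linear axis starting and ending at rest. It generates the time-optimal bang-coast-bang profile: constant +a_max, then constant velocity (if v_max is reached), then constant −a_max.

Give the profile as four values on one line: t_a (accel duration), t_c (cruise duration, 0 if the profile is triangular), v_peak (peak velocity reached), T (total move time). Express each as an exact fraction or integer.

t_a=11/2 t_c=0 v_peak=33/4 T=11

(v_max)²/a_max = (61/4)²/(3/2) = 3721/24
363/8 < 3721/24 so t_c = 0
v_peak = √(363/8·3/2) = √(1089/16) = 33/4
t_a = (33/4)/(3/2) = 11/2; t_c = 0
T = 2·11/2 = 11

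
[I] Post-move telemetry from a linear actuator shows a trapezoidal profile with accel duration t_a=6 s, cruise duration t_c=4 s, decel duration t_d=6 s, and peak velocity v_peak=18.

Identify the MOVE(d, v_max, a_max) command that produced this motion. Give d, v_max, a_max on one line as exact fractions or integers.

d=180 v_max=18 a_max=3

a_max = 18/6 = 3
d_a = ½·18·6 = 54; d_c = 18·4 = 72
d = 2·54 + 72 = 180
t_c = 4 > 0 so v_max = 18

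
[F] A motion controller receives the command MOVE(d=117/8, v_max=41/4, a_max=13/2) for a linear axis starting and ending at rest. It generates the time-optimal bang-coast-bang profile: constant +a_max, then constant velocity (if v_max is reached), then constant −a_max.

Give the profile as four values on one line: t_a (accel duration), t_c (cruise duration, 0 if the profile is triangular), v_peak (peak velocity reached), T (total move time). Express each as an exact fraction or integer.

t_a=3/2 t_c=0 v_peak=39/4 T=3

(v_max)²/a_max = (41/4)²/(13/2) = 1681/104
117/8 < 1681/104 ⇒ no cruise
v_peak = √(117/8·13/2) = √(1521/16) = 39/4
t_a = (39/4)/(13/2) = 3/2; t_c = 0
T = 2·3/2 = 3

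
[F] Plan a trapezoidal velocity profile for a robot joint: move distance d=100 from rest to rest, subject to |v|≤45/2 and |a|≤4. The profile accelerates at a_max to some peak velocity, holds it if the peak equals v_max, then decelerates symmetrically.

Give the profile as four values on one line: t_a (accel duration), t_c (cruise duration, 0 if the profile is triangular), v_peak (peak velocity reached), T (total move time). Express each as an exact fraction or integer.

t_a=5 t_c=0 v_peak=20 T=10

v_max²/a_max = (45/2)²/4 = 2025/16
100 < 2025/16 ⇒ no cruise
v_peak = √(100·4) = √400 = 20
t_a = 20/4 = 5; t_c = 0
T = 2·5 = 10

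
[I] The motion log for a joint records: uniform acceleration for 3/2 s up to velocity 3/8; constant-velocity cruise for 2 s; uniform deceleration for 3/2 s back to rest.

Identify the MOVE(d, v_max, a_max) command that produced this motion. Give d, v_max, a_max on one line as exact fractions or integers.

a_max = (3/8)/(3/2) = 1/4
d_a = ½·3/8·3/2 = 9/32; d_c = 3/8·2 = 3/4
d = 2·9/32 + 3/4 = 21/16
t_c = 2 > 0 ⇒ limit active, v_max = 3/8

d=21/16 v_max=3/8 a_max=1/4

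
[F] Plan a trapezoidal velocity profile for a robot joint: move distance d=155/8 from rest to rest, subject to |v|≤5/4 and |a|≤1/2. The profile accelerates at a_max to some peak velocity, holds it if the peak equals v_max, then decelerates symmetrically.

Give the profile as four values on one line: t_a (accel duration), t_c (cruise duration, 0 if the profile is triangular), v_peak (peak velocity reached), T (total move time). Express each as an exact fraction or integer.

vₘ²/aₘ = (5/4)²/(1/2) = 25/8
155/8 ≥ 25/8 so v_max reached
t_a = (5/4)/(1/2) = 5/2; v_peak = 5/4
d_cruise = 155/8 − 25/8 = 65/4; t_c = (65/4)/(5/4) = 13
T = 2·5/2 + 13 = 18

t_a=5/2 t_c=13 v_peak=5/4 T=18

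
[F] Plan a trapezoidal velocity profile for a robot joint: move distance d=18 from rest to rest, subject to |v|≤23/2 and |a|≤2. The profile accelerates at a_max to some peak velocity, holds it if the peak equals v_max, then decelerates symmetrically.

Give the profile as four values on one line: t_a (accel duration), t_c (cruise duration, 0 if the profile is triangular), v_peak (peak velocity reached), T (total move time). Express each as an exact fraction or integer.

(v_max)²/a_max = (23/2)²/2 = 529/8
18 < 529/8 → triangular
v_peak = √(18·2) = √36 = 6
t_a = 6/2 = 3; t_c = 0
T = 2·3 = 6

t_a=3 t_c=0 v_peak=6 T=6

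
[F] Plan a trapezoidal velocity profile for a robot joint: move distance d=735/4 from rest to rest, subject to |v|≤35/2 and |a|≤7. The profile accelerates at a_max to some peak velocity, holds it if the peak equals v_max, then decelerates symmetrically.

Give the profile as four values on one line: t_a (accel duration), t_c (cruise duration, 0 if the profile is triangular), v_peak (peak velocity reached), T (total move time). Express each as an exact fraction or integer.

t_a=5/2 t_c=8 v_peak=35/2 T=13

vₘ²/aₘ = (35/2)²/7 = 175/4
735/4 ≥ 175/4 ⇒ cruise phase
t_a = (35/2)/7 = 5/2; v_peak = 35/2
d_cruise = 735/4 − 175/4 = 140; t_c = 140/(35/2) = 8
T = 2·5/2 + 8 = 13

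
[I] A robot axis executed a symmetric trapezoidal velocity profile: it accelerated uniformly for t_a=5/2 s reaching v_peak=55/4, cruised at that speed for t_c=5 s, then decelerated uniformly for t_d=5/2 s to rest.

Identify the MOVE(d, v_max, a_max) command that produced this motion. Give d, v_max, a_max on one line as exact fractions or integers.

a_max = (55/4)/(5/2) = 11/2
d_a = ½·55/4·5/2 = 275/16; d_c = 55/4·5 = 275/4
d = 2·275/16 + 275/4 = 825/8
t_c = 5 > 0 ⇒ limit active, v_max = 55/4

d=825/8 v_max=55/4 a_max=11/2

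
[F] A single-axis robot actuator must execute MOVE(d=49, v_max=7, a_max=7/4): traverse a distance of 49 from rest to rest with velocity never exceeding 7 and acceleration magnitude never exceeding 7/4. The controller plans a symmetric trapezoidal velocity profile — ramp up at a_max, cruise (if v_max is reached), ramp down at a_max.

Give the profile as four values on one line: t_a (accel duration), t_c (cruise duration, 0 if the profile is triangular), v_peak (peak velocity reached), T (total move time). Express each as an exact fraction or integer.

t_a=4 t_c=3 v_peak=7 T=11

(v_max)²/a_max = 7²/(7/4) = 28
49 ≥ 28 → trapezoidal
t_a = 7/(7/4) = 4; v_peak = 7
d_cruise = 49 − 28 = 21; t_c = 21/7 = 3
T = 2·4 + 3 = 11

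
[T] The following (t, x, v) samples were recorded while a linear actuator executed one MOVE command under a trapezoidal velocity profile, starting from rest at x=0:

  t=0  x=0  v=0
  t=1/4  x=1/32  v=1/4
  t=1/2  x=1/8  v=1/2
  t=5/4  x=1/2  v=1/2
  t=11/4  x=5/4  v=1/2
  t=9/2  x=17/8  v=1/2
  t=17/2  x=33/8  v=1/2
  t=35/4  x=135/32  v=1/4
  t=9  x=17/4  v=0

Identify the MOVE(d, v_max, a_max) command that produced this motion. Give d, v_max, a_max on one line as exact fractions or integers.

final state: t=9, x=17/4, v=0 → d = 17/4
a_max = (1/4−0)/(1/4−0) = 1
max v = 1/2 over t∈[1/2,17/2] → v_max = 1/2
check: 1/2·(1/2+8) = 17/4 ✓

d=17/4 v_max=1/2 a_max=1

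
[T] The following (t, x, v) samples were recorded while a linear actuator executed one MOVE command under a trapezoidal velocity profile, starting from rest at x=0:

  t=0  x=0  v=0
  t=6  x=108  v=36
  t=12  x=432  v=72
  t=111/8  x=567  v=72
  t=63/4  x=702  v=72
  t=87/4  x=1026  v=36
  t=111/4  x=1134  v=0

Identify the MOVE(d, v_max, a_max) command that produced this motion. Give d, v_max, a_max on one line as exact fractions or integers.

final state: t=111/4, x=1134, v=0 → d = 1134
a_max = (36−0)/(6−0) = 6
max v = 72 over t∈[12,63/4] → v_max = 72
check: 72·(12+15/4) = 1134 ✓

d=1134 v_max=72 a_max=6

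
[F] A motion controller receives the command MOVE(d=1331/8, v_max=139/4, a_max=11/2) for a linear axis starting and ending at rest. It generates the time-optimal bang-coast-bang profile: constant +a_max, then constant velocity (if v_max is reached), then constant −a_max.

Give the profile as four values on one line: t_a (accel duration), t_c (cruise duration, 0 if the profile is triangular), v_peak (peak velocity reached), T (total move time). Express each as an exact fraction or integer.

t_a=11/2 t_c=0 v_peak=121/4 T=11

v_max²/a_max = (139/4)²/(11/2) = 19321/88
1331/8 < 19321/88 → triangular
v_peak = √(1331/8·11/2) = √(14641/16) = 121/4
t_a = (121/4)/(11/2) = 11/2; t_c = 0
T = 2·11/2 = 11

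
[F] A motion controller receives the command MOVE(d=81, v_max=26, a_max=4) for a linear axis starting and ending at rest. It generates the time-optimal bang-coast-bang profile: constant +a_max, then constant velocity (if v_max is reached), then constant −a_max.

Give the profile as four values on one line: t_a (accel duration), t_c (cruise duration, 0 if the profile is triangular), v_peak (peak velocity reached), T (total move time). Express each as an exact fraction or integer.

t_a=9/2 t_c=0 v_peak=18 T=9

(v_max)²/a_max = 26²/4 = 169
81 < 169 so t_c = 0
v_peak = √(81·4) = √324 = 18
t_a = 18/4 = 9/2; t_c = 0
T = 2·9/2 = 9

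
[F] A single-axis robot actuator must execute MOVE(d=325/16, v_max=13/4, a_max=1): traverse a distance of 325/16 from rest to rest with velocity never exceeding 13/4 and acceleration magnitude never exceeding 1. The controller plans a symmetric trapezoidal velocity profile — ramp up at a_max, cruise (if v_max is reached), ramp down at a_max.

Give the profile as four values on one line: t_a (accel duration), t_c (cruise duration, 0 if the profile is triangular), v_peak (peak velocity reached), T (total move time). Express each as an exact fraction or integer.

t_a=13/4 t_c=3 v_peak=13/4 T=19/2

vₘ²/aₘ = (13/4)²/1 = 169/16
325/16 ≥ 169/16 ⇒ cruise phase
t_a = (13/4)/1 = 13/4; v_peak = 13/4
d_cruise = 325/16 − 169/16 = 39/4; t_c = (39/4)/(13/4) = 3
T = 2·13/4 + 3 = 19/2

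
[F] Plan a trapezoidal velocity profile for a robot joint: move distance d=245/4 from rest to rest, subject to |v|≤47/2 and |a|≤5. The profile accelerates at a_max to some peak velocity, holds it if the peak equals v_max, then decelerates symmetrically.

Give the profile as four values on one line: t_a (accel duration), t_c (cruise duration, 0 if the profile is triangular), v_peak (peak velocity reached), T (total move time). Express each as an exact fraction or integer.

v_max²/a_max = (47/2)²/5 = 2209/20
245/4 < 2209/20 ⇒ no cruise
v_peak = √(245/4·5) = √(1225/4) = 35/2
t_a = (35/2)/5 = 7/2; t_c = 0
T = 2·7/2 = 7

t_a=7/2 t_c=0 v_peak=35/2 T=7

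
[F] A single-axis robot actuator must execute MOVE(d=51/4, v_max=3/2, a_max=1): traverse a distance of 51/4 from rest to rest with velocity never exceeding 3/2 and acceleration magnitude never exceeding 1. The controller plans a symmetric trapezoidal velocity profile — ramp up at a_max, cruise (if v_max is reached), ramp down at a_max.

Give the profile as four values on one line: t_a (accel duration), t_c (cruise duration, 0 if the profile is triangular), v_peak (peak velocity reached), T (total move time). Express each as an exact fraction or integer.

t_a=3/2 t_c=7 v_peak=3/2 T=10

(v_max)²/a_max = (3/2)²/1 = 9/4
51/4 ≥ 9/4 ⇒ cruise phase
t_a = (3/2)/1 = 3/2; v_peak = 3/2
d_cruise = 51/4 − 9/4 = 21/2; t_c = (21/2)/(3/2) = 7
T = 2·3/2 + 7 = 10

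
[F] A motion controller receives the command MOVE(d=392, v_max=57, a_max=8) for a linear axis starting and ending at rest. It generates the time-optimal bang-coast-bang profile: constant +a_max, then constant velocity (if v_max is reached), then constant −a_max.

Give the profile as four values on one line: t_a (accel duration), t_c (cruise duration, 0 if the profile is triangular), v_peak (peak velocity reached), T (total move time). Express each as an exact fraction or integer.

vₘ²/aₘ = 57²/8 = 3249/8
392 < 3249/8 → triangular
v_peak = √(392·8) = √3136 = 56
t_a = 56/8 = 7; t_c = 0
T = 2·7 = 14

t_a=7 t_c=0 v_peak=56 T=14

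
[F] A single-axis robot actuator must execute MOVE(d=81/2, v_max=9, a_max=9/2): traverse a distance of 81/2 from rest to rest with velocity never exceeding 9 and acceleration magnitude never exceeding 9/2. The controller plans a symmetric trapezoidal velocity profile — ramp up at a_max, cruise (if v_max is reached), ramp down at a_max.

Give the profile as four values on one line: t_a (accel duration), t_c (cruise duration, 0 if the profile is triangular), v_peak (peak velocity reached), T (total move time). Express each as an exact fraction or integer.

t_a=2 t_c=5/2 v_peak=9 T=13/2

(v_max)²/a_max = 9²/(9/2) = 18
81/2 ≥ 18 → trapezoidal
t_a = 9/(9/2) = 2; v_peak = 9
d_cruise = 81/2 − 18 = 45/2; t_c = (45/2)/9 = 5/2
T = 2·2 + 5/2 = 13/2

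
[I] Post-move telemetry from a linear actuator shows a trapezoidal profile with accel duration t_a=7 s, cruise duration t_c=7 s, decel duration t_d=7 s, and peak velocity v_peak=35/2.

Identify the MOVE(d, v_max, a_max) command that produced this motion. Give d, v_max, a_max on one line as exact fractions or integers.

d=245 v_max=35/2 a_max=5/2

a_max = (35/2)/7 = 5/2
d_a = ½·35/2·7 = 245/4; d_c = 35/2·7 = 245/2
d = 2·245/4 + 245/2 = 245
t_c = 7 > 0 → v_max = v_peak = 35/2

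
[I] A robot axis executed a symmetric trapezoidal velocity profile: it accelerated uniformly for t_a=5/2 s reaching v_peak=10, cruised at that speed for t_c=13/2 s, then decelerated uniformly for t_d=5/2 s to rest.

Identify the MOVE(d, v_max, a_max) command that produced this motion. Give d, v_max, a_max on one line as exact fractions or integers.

a_max = 10/(5/2) = 4
d_a = ½·10·5/2 = 25/2; d_c = 10·13/2 = 65
d = 2·25/2 + 65 = 90
t_c = 13/2 > 0 ⇒ limit active, v_max = 10

d=90 v_max=10 a_max=4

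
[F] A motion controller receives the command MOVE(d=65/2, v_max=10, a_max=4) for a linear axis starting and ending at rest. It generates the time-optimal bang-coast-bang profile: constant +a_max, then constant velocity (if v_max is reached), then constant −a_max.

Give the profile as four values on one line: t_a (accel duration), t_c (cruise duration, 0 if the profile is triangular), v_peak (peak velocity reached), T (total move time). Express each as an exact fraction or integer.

t_a=5/2 t_c=3/4 v_peak=10 T=23/4

v_max²/a_max = 10²/4 = 25
65/2 ≥ 25 so v_max reached
t_a = 10/4 = 5/2; v_peak = 10
d_cruise = 65/2 − 25 = 15/2; t_c = (15/2)/10 = 3/4
T = 2·5/2 + 3/4 = 23/4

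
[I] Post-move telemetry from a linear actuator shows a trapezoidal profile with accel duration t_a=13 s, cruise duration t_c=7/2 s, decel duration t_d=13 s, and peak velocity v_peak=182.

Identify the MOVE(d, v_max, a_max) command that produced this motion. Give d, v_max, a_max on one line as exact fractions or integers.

d=3003 v_max=182 a_max=14

a_max = 182/13 = 14
d_a = ½·182·13 = 1183; d_c = 182·7/2 = 637
d = 2·1183 + 637 = 3003
t_c = 7/2 > 0 ⇒ limit active, v_max = 182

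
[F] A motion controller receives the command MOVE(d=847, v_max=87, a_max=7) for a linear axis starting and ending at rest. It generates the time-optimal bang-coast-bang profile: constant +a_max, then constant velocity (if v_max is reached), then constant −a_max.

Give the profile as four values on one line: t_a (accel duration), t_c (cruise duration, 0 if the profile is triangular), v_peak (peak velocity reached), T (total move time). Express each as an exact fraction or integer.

t_a=11 t_c=0 v_peak=77 T=22

(v_max)²/a_max = 87²/7 = 7569/7
847 < 7569/7 → triangular
v_peak = √(847·7) = √5929 = 77
t_a = 77/7 = 11; t_c = 0
T = 2·11 = 22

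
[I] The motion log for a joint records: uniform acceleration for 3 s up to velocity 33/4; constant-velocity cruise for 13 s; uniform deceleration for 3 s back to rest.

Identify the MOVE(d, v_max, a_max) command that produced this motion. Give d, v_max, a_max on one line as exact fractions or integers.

d=132 v_max=33/4 a_max=11/4

a_max = (33/4)/3 = 11/4
d_a = ½·33/4·3 = 99/8; d_c = 33/4·13 = 429/4
d = 2·99/8 + 429/4 = 132
t_c = 13 > 0 so v_max = 33/4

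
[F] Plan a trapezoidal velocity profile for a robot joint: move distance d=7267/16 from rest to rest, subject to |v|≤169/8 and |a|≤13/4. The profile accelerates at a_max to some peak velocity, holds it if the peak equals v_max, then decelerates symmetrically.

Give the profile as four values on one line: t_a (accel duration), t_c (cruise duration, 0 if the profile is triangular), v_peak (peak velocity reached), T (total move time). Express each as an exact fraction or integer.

(v_max)²/a_max = (169/8)²/(13/4) = 2197/16
7267/16 ≥ 2197/16 so v_max reached
t_a = (169/8)/(13/4) = 13/2; v_peak = 169/8
d_cruise = 7267/16 − 2197/16 = 2535/8; t_c = (2535/8)/(169/8) = 15
T = 2·13/2 + 15 = 28

t_a=13/2 t_c=15 v_peak=169/8 T=28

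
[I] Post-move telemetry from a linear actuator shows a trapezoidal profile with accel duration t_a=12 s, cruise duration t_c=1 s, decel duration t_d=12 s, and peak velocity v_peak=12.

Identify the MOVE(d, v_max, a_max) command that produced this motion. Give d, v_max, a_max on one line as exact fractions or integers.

a_max = 12/12 = 1
d_a = ½·12·12 = 72; d_c = 12·1 = 12
d = 2·72 + 12 = 156
t_c = 1 > 0 → v_max = v_peak = 12

d=156 v_max=12 a_max=1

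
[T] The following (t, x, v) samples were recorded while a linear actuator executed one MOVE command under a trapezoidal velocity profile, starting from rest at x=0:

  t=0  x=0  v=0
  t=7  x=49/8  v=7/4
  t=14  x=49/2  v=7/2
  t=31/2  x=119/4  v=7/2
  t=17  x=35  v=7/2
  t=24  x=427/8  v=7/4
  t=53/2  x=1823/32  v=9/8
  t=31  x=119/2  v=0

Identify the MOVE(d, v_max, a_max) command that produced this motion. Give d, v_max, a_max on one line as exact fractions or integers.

d=119/2 v_max=7/2 a_max=1/4

final state: t=31, x=119/2, v=0 → d = 119/2
a_max = (7/4−0)/(7−0) = 1/4
max v = 7/2 over t∈[14,17] → v_max = 7/2
check: 7/2·(14+3) = 119/2 ✓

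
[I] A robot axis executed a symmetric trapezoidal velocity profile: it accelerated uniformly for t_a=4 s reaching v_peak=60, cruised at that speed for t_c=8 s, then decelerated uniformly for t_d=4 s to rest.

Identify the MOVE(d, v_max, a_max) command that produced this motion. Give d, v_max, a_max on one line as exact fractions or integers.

d=720 v_max=60 a_max=15

a_max = 60/4 = 15
d_a = ½·60·4 = 120; d_c = 60·8 = 480
d = 2·120 + 480 = 720
t_c = 8 > 0 so v_max = 60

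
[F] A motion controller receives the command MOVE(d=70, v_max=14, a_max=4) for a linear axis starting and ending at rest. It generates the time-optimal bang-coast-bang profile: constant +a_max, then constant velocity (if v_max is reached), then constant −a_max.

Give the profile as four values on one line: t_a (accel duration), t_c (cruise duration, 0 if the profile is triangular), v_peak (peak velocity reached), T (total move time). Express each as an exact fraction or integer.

t_a=7/2 t_c=3/2 v_peak=14 T=17/2

vₘ²/aₘ = 14²/4 = 49
70 ≥ 49 → trapezoidal
t_a = 14/4 = 7/2; v_peak = 14
d_cruise = 70 − 49 = 21; t_c = 21/14 = 3/2
T = 2·7/2 + 3/2 = 17/2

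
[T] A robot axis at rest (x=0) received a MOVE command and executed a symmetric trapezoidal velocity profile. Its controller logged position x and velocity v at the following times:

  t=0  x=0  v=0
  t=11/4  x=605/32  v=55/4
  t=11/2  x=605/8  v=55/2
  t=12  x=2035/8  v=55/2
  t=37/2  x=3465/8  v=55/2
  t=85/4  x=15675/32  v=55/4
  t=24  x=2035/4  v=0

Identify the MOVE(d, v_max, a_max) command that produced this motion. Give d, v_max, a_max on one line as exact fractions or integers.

d=2035/4 v_max=55/2 a_max=5

final state: t=24, x=2035/4, v=0 → d = 2035/4
a_max = (55/4−0)/(11/4−0) = 5
max v = 55/2 over t∈[11/2,37/2] → v_max = 55/2
check: 55/2·(11/2+13) = 2035/4 ✓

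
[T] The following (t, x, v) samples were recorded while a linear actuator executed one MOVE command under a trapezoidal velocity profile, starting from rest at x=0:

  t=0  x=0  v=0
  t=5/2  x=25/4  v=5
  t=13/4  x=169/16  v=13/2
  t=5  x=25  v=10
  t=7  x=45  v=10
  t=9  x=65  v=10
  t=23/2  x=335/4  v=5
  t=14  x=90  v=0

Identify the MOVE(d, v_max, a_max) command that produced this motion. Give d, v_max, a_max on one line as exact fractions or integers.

d=90 v_max=10 a_max=2

final state: t=14, x=90, v=0 → d = 90
a_max = (5−0)/(5/2−0) = 2
max v = 10 over t∈[5,9] → v_max = 10
check: 10·(5+4) = 90 ✓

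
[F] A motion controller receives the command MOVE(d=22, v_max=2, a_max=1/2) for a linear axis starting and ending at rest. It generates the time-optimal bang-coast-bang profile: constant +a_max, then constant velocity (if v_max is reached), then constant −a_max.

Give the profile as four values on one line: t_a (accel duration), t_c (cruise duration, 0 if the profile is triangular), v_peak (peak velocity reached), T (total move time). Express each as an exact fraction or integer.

t_a=4 t_c=7 v_peak=2 T=15

vₘ²/aₘ = 2²/(1/2) = 8
22 ≥ 8 ⇒ cruise phase
t_a = 2/(1/2) = 4; v_peak = 2
d_cruise = 22 − 8 = 14; t_c = 14/2 = 7
T = 2·4 + 7 = 15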